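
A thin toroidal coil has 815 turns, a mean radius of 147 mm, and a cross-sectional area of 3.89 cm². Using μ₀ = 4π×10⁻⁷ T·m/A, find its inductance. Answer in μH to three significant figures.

L ≈ 352 μH

For a thin toroid, L = μ₀N²A/(2πR).
L = (4π×10⁻⁷)(815)²(3.890×10^-4) / (2π×0.147 m) = 3.515×10^-4 H.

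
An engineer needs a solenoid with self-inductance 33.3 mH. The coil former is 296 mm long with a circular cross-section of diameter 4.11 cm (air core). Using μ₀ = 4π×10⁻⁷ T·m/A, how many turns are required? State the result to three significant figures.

N ≈ 2430 turns

A = π(d/2)² = π(2.055×10^-2 m)² = 1.327×10^-3 m².
From L = μ₀N²A/ℓ, N = √(Lℓ / (μ₀A)).
N = √[(3.330×10^-2)(0.296) / ((4π×10⁻⁷)×1.327×10^-3)] = √(5.912×10^6) ≈ 2431.5.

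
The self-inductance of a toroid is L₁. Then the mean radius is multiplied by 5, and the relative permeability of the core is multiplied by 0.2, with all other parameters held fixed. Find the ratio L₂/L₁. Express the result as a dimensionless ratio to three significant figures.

L₂/L₁ = 0.0400

For a toroid, L ∝ μᵣN²A/R.
L₂/L₁ = (5)^-1 × (0.2) = 0.0400.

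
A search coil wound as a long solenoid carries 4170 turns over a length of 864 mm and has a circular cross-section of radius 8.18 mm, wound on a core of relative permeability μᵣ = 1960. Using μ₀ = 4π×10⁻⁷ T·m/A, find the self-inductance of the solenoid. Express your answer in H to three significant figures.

A = πr² = π(8.180×10^-3 m)² = 2.102×10^-4 m².
For a long solenoid, L = μ₀μᵣN²A/ℓ.
L = (4π×10⁻⁷)(1960)(4170)²(2.102×10^-4)/(0.864 m) = 10.42 H.

L ≈ 10.4 H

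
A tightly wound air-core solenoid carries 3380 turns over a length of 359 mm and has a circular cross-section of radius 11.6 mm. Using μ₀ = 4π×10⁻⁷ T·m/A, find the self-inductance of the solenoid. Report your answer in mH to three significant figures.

L ≈ 16.9 mH

A = πr² = π(1.160×10^-2 m)² = 4.227×10^-4 m².
For a long solenoid, L = μ₀N²A/ℓ.
L = (4π×10⁻⁷)(3380)²(4.227×10^-4)/(0.359 m) = 1.690×10^-2 H.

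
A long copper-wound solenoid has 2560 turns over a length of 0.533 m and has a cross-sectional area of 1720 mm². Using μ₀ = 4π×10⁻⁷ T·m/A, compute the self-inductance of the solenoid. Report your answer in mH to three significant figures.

A = 1720 mm² = 1.720×10^-3 m².
For a long solenoid, L = μ₀N²A/ℓ.
L = (4π×10⁻⁷)(2560)²(1.720×10^-3)/(0.533 m) = 2.658×10^-2 H.

L ≈ 26.6 mH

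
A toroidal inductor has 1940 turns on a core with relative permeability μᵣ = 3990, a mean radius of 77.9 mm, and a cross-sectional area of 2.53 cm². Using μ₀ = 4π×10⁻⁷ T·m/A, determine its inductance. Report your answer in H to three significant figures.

L ≈ 9.75 H

For a thin toroid, L = μ₀μᵣN²A/(2πR).
L = (4π×10⁻⁷)(3990)(1940)²(2.530×10^-4) / (2π×7.790×10^-2 m) = 9.754 H.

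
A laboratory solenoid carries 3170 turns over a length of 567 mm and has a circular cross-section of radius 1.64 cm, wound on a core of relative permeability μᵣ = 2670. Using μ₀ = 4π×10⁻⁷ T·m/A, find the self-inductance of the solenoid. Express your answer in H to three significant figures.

L ≈ 50.2 H

A = πr² = π(1.640×10^-2 m)² = 8.450×10^-4 m².
For a long solenoid, L = μ₀μᵣN²A/ℓ.
L = (4π×10⁻⁷)(2670)(3170)²(8.450×10^-4)/(0.567 m) = 50.245 H.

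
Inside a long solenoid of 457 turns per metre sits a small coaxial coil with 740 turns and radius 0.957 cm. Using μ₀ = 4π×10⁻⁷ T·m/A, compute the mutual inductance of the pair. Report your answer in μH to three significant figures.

The outer solenoid produces a uniform field B₁ = μ₀n₁I₁ across the inner coil,
so the flux linkage is N₂Φ = N₂B₁A₂ = μ₀n₁N₂A₂·I₁, giving M = μ₀n₁N₂A₂.
A₂ = πr² = π(9.570×10^-3 m)² = 2.877×10^-4 m².
M = (4π×10⁻⁷)(457)(740)(2.877×10^-4) = 1.223×10^-4 H.

M ≈ 122 μH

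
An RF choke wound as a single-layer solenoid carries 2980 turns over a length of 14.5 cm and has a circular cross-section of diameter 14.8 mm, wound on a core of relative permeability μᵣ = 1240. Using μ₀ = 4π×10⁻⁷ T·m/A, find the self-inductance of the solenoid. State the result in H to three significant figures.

A = π(d/2)² = π(7.400×10^-3 m)² = 1.720×10^-4 m².
For a long solenoid, L = μ₀μᵣN²A/ℓ.
L = (4π×10⁻⁷)(1240)(2980)²(1.720×10^-4)/(0.145 m) = 16.42 H.

L ≈ 16.4 H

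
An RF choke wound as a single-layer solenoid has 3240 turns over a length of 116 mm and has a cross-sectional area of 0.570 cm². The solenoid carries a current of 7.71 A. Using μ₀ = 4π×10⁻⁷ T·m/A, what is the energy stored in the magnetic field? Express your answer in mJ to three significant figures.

A = 0.570 cm² = 5.700×10^-5 m².
L = μ₀N²A/ℓ = (4π×10⁻⁷)(3240)²(5.700×10^-5)/(0.116) = 6.482×10^-3 H.
U = ½LI² = ½(6.482×10^-3)(7.71)² = 0.1927 J.

U ≈ 193 mJ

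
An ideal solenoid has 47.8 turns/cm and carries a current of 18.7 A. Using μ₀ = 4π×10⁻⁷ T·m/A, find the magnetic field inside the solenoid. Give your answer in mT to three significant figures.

Inside a long solenoid, B = μ₀nI.
B = (4π×10⁻⁷)(4.780×10^3 m⁻¹)(18.7 A) = 0.1123 T.

B ≈ 112 mT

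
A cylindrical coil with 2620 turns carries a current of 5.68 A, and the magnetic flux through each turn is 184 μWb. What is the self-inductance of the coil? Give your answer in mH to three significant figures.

Self-inductance is defined by L = NΦ_B/I (flux linkage over current).
L = (2620)(1.840×10^-4 Wb)/(5.68 A) = 8.487×10^-2 H.

L ≈ 84.9 mH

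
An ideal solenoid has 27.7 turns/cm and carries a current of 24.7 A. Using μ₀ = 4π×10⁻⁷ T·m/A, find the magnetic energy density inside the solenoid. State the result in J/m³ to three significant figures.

B = μ₀nI = (4π×10⁻⁷)(2.770×10^3)(24.7) = 8.598×10^-2 T.
u = B²/(2μ₀) = (8.598×10^-2)²/(2×4π×10⁻⁷) = 2.941×10^3 J/m³.

u ≈ 2940 J/m³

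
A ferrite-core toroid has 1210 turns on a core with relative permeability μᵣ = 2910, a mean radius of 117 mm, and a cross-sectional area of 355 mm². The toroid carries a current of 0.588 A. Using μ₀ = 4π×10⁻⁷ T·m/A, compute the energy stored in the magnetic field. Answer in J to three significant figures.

L = μ₀μᵣN²A/(2πR) = (4π×10⁻⁷)(2910)(1210)²(3.550×10^-4)/(2π×0.117) = 2.585 H.
U = ½LI² = ½(2.585)(0.588)² = 0.447 J.

U ≈ 0.447 J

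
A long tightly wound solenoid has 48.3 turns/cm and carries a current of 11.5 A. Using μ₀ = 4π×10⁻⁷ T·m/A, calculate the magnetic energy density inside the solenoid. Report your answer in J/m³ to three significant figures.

B = μ₀nI = (4π×10⁻⁷)(4.830×10^3)(11.5) = 6.980×10^-2 T.
u = B²/(2μ₀) = (6.980×10^-2)²/(2×4π×10⁻⁷) = 1.939×10^3 J/m³.

u ≈ 1940 J/m³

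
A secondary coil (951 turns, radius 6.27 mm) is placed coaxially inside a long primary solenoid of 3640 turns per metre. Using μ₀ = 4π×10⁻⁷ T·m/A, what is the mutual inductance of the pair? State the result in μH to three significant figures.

M ≈ 537 μH

The outer solenoid produces a uniform field B₁ = μ₀n₁I₁ across the inner coil,
so the flux linkage is N₂Φ = N₂B₁A₂ = μ₀n₁N₂A₂·I₁, giving M = μ₀n₁N₂A₂.
A₂ = πr² = π(6.270×10^-3 m)² = 1.235×10^-4 m².
M = (4π×10⁻⁷)(3640)(951)(1.235×10^-4) = 5.373×10^-4 H.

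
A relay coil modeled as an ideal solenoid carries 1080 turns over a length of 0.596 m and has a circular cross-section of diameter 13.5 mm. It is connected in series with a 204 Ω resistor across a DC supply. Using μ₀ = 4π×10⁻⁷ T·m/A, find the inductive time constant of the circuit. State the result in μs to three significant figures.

τ ≈ 1.73 μs

A = π(d/2)² = π(6.750×10^-3 m)² = 1.431×10^-4 m².
L = μ₀N²A/ℓ = (4π×10⁻⁷)(1080)²(1.431×10^-4)/(0.596) = 3.520×10^-4 H.
τ = L/R = (3.520×10^-4)/(204) = 1.726×10^-6 s.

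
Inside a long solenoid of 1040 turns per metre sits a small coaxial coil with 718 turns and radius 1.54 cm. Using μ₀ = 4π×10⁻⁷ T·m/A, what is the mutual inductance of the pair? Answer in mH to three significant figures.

The outer solenoid produces a uniform field B₁ = μ₀n₁I₁ across the inner coil,
so the flux linkage is N₂Φ = N₂B₁A₂ = μ₀n₁N₂A₂·I₁, giving M = μ₀n₁N₂A₂.
A₂ = πr² = π(1.540×10^-2 m)² = 7.451×10^-4 m².
M = (4π×10⁻⁷)(1040)(718)(7.451×10^-4) = 6.991×10^-4 H.

M ≈ 0.699 mH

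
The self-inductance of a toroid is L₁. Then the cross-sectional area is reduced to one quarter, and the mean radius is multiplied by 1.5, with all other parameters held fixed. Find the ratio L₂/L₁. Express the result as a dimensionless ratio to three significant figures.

For a toroid, L ∝ μᵣN²A/R.
L₂/L₁ = (0.25) × (1.5)^-1 = 0.167.

L₂/L₁ = 0.167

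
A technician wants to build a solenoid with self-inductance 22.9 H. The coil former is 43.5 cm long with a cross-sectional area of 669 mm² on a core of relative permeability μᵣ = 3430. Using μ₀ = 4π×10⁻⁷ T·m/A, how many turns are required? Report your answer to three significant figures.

A = 669 mm² = 6.690×10^-4 m².
From L = μ₀μᵣN²A/ℓ, N = √(Lℓ / (μ₀μᵣA)).
N = √[(22.9)(0.435) / ((4π×10⁻⁷)(3430)×6.690×10^-4)] = √(3.4546×10^6) ≈ 1858.6.

N ≈ 1860 turns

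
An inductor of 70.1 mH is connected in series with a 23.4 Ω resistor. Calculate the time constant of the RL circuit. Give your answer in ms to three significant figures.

τ ≈ 3.00 ms

τ = L/R = (7.010×10^-2 H)/(23.4 Ω) = 2.996×10^-3 s.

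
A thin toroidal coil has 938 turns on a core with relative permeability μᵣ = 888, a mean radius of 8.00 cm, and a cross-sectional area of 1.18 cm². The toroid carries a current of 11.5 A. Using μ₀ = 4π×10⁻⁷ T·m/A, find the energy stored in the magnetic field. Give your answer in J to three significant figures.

L = μ₀μᵣN²A/(2πR) = (4π×10⁻⁷)(888)(938)²(1.180×10^-4)/(2π×8.000×10^-2) = 0.23048 H.
U = ½LI² = ½(0.23048)(11.5)² = 15.24 J.

U ≈ 15.2 J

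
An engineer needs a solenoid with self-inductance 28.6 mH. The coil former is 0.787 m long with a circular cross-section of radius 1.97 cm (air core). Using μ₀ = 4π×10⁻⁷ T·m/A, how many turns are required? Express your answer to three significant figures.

N ≈ 3830 turns

A = πr² = π(1.970×10^-2 m)² = 1.219×10^-3 m².
From L = μ₀N²A/ℓ, N = √(Lℓ / (μ₀A)).
N = √[(2.860×10^-2)(0.787) / ((4π×10⁻⁷)×1.219×10^-3)] = √(1.469×10^7) ≈ 3832.9.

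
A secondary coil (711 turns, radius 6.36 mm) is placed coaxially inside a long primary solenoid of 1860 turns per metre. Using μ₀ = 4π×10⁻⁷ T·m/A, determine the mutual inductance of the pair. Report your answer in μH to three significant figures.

M ≈ 211 μH

The outer solenoid produces a uniform field B₁ = μ₀n₁I₁ across the inner coil,
so the flux linkage is N₂Φ = N₂B₁A₂ = μ₀n₁N₂A₂·I₁, giving M = μ₀n₁N₂A₂.
A₂ = πr² = π(6.360×10^-3 m)² = 1.271×10^-4 m².
M = (4π×10⁻⁷)(1860)(711)(1.271×10^-4) = 2.112×10^-4 H.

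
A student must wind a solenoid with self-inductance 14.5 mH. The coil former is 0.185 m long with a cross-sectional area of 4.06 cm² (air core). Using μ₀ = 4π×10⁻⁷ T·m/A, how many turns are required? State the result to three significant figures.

N ≈ 2290 turns

A = 4.06 cm² = 4.060×10^-4 m².
From L = μ₀N²A/ℓ, N = √(Lℓ / (μ₀A)).
N = √[(1.450×10^-2)(0.185) / ((4π×10⁻⁷)×4.060×10^-4)] = √(5.258×10^6) ≈ 2293.0.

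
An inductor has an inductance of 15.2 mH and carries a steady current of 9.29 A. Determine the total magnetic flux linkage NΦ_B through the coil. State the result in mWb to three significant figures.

NΦ_B ≈ 141 mWb

From L = NΦ_B/I, the flux linkage is NΦ_B = LI.
NΦ_B = (1.520×10^-2 H)(9.29 A) = 0.1412 Wb.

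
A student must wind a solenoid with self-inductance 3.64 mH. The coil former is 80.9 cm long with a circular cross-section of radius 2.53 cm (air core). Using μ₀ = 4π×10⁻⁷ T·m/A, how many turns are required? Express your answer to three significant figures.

N ≈ 1080 turns

A = πr² = π(2.530×10^-2 m)² = 2.011×10^-3 m².
From L = μ₀N²A/ℓ, N = √(Lℓ / (μ₀A)).
N = √[(3.640×10^-3)(0.809) / ((4π×10⁻⁷)×2.011×10^-3)] = √(1.165×10^6) ≈ 1079.5.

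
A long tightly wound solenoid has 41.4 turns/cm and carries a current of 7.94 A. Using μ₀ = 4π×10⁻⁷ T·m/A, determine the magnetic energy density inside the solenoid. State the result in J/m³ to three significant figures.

B = μ₀nI = (4π×10⁻⁷)(4.140×10^3)(7.94) = 4.131×10^-2 T.
u = B²/(2μ₀) = (4.131×10^-2)²/(2×4π×10⁻⁷) = 678.9 J/m³.

u ≈ 679 J/m³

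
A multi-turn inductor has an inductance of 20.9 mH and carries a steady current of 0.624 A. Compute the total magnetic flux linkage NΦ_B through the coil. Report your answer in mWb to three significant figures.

From L = NΦ_B/I, the flux linkage is NΦ_B = LI.
NΦ_B = (2.090×10^-2 H)(0.624 A) = 1.304×10^-2 Wb.

NΦ_B ≈ 13.0 mWb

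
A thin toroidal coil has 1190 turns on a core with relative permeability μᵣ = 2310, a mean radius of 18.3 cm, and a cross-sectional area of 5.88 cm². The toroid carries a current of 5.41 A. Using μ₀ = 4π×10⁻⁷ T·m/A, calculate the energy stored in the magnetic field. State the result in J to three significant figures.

U ≈ 30.8 J

L = μ₀μᵣN²A/(2πR) = (4π×10⁻⁷)(2310)(1190)²(5.880×10^-4)/(2π×0.183) = 2.102 H.
U = ½LI² = ½(2.102)(5.41)² = 30.76 J.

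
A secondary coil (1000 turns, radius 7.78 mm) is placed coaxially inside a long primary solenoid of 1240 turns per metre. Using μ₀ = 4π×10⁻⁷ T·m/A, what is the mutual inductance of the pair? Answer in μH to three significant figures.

M ≈ 296 μH

The outer solenoid produces a uniform field B₁ = μ₀n₁I₁ across the inner coil,
so the flux linkage is N₂Φ = N₂B₁A₂ = μ₀n₁N₂A₂·I₁, giving M = μ₀n₁N₂A₂.
A₂ = πr² = π(7.780×10^-3 m)² = 1.902×10^-4 m².
M = (4π×10⁻⁷)(1240)(1000)(1.902×10^-4) = 2.963×10^-4 H.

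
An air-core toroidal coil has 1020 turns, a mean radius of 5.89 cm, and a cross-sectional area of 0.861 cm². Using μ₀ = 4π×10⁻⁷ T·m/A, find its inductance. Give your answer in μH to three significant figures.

For a thin toroid, L = μ₀N²A/(2πR).
L = (4π×10⁻⁷)(1020)²(8.610×10^-5) / (2π×5.890×10^-2 m) = 3.042×10^-4 H.

L ≈ 304 μH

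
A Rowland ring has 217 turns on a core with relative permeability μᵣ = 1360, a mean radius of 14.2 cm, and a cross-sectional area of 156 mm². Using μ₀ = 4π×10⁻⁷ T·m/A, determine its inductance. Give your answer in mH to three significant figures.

L ≈ 14.1 mH

For a thin toroid, L = μ₀μᵣN²A/(2πR).
L = (4π×10⁻⁷)(1360)(217)²(1.560×10^-4) / (2π×0.142 m) = 1.407×10^-2 H.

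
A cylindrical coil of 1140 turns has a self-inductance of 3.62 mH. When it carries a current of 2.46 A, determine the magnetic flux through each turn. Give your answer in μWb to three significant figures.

From L = NΦ_B/I, the flux per turn is Φ_B = LI/N.
Φ_B = (3.620×10^-3 H)(2.46 A)/1140 = 7.812×10^-6 Wb.

Φ_B ≈ 7.81 μWb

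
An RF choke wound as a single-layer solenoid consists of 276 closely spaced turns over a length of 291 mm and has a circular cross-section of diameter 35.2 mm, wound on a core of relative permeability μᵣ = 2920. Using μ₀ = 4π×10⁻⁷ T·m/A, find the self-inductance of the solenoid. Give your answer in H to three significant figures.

L ≈ 0.935 H

A = π(d/2)² = π(1.760×10^-2 m)² = 9.731×10^-4 m².
For a long solenoid, L = μ₀μᵣN²A/ℓ.
L = (4π×10⁻⁷)(2920)(276)²(9.731×10^-4)/(0.291 m) = 0.9347 H.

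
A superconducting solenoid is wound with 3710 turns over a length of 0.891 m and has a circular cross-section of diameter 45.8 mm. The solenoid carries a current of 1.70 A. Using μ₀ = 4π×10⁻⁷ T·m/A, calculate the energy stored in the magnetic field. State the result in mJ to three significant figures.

A = π(d/2)² = π(2.290×10^-2 m)² = 1.647×10^-3 m².
L = μ₀N²A/ℓ = (4π×10⁻⁷)(3710)²(1.647×10^-3)/(0.891) = 3.198×10^-2 H.
U = ½LI² = ½(3.198×10^-2)(1.70)² = 4.621×10^-2 J.

U ≈ 46.2 mJ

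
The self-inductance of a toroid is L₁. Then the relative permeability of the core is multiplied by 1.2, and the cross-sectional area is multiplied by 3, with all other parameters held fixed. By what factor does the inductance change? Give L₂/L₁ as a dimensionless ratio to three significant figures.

For a toroid, L ∝ μᵣN²A/R.
L₂/L₁ = (1.2) × (3) = 3.60.

L₂/L₁ = 3.60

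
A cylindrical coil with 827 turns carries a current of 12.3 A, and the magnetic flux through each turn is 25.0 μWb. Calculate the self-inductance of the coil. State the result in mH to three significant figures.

L ≈ 1.68 mH

Self-inductance is defined by L = NΦ_B/I (flux linkage over current).
L = (827)(2.500×10^-5 Wb)/(12.3 A) = 1.681×10^-3 H.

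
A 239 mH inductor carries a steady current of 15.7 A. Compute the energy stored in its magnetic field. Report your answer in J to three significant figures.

U ≈ 29.5 J

Stored magnetic energy: U = ½LI².
U = ½(0.239 H)(15.7 A)² = 29.46 J.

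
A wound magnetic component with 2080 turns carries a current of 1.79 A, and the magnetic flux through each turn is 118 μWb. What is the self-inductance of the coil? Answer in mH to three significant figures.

Self-inductance is defined by L = NΦ_B/I (flux linkage over current).
L = (2080)(1.180×10^-4 Wb)/(1.79 A) = 0.1371 H.

L ≈ 137 mH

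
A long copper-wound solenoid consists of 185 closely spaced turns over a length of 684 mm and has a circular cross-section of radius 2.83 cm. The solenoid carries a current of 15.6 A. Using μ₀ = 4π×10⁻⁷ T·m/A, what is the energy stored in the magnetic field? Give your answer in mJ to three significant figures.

U ≈ 19.3 mJ

A = πr² = π(2.830×10^-2 m)² = 2.516×10^-3 m².
L = μ₀N²A/ℓ = (4π×10⁻⁷)(185)²(2.516×10^-3)/(0.684) = 1.582×10^-4 H.
U = ½LI² = ½(1.582×10^-4)(15.6)² = 1.925×10^-2 J.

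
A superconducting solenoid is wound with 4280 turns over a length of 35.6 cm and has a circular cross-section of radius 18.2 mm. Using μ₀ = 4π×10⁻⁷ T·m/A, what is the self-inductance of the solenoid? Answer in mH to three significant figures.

A = πr² = π(1.820×10^-2 m)² = 1.041×10^-3 m².
For a long solenoid, L = μ₀N²A/ℓ.
L = (4π×10⁻⁷)(4280)²(1.041×10^-3)/(0.356 m) = 6.729×10^-2 H.

L ≈ 67.3 mH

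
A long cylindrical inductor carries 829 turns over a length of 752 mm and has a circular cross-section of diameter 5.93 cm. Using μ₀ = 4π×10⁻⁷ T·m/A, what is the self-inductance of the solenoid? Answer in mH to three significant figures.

L ≈ 3.17 mH

A = π(d/2)² = π(2.965×10^-2 m)² = 2.762×10^-3 m².
For a long solenoid, L = μ₀N²A/ℓ.
L = (4π×10⁻⁷)(829)²(2.762×10^-3)/(0.752 m) = 3.172×10^-3 H.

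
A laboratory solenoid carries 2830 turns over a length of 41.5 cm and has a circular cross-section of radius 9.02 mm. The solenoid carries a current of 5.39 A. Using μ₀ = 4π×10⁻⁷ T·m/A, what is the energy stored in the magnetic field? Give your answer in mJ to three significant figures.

A = πr² = π(9.020×10^-3 m)² = 2.556×10^-4 m².
L = μ₀N²A/ℓ = (4π×10⁻⁷)(2830)²(2.556×10^-4)/(0.415) = 6.199×10^-3 H.
U = ½LI² = ½(6.199×10^-3)(5.39)² = 9.004×10^-2 J.

U ≈ 90.0 mJ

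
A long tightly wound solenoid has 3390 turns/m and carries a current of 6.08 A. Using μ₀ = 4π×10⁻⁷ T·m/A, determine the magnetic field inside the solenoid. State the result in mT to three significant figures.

B ≈ 25.9 mT

Inside a long solenoid, B = μ₀nI.
B = (4π×10⁻⁷)(3.390×10^3 m⁻¹)(6.08 A) = 2.590×10^-2 T.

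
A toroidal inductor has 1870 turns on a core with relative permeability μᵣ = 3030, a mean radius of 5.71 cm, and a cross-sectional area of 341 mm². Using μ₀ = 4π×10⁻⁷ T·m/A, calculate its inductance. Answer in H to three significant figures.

L ≈ 12.7 H

For a thin toroid, L = μ₀μᵣN²A/(2πR).
L = (4π×10⁻⁷)(3030)(1870)²(3.410×10^-4) / (2π×5.710×10^-2 m) = 12.66 H.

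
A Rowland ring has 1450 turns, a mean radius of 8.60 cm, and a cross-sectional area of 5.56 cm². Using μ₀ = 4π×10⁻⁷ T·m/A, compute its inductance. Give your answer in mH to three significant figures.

L ≈ 2.72 mH

For a thin toroid, L = μ₀N²A/(2πR).
L = (4π×10⁻⁷)(1450)²(5.560×10^-4) / (2π×8.600×10^-2 m) = 2.719×10^-3 H.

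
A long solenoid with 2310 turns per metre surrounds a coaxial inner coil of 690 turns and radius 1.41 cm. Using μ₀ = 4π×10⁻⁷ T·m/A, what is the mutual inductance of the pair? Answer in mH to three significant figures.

M ≈ 1.25 mH

The outer solenoid produces a uniform field B₁ = μ₀n₁I₁ across the inner coil,
so the flux linkage is N₂Φ = N₂B₁A₂ = μ₀n₁N₂A₂·I₁, giving M = μ₀n₁N₂A₂.
A₂ = πr² = π(1.410×10^-2 m)² = 6.246×10^-4 m².
M = (4π×10⁻⁷)(2310)(690)(6.246×10^-4) = 1.251×10^-3 H.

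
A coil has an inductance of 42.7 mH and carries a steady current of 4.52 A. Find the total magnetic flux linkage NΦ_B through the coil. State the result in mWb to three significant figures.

NΦ_B ≈ 193 mWb

From L = NΦ_B/I, the flux linkage is NΦ_B = LI.
NΦ_B = (4.270×10^-2 H)(4.52 A) = 0.193 Wb.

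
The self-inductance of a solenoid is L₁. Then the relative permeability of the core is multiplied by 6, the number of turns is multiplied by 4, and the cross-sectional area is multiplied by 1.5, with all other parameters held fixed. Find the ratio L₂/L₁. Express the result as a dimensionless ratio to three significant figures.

For a solenoid, L ∝ μᵣN²A/ℓ.
L₂/L₁ = (6) × (4)^2 × (1.5) = 144.

L₂/L₁ = 144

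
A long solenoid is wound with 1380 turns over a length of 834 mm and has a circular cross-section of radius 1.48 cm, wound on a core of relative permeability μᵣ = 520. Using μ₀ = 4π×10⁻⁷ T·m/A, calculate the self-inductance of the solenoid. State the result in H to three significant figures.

L ≈ 1.03 H

A = πr² = π(1.480×10^-2 m)² = 6.881×10^-4 m².
For a long solenoid, L = μ₀μᵣN²A/ℓ.
L = (4π×10⁻⁷)(520)(1380)²(6.881×10^-4)/(0.834 m) = 1.027 H.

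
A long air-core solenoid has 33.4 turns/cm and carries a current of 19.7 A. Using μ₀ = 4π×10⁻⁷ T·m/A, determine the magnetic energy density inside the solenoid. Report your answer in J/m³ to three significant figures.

B = μ₀nI = (4π×10⁻⁷)(3.340×10^3)(19.7) = 8.268×10^-2 T.
u = B²/(2μ₀) = (8.268×10^-2)²/(2×4π×10⁻⁷) = 2.720×10^3 J/m³.

u ≈ 2720 J/m³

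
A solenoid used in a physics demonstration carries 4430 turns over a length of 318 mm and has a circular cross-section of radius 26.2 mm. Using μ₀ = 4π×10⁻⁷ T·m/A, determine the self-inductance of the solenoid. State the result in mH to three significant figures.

L ≈ 167 mH

A = πr² = π(2.620×10^-2 m)² = 2.157×10^-3 m².
For a long solenoid, L = μ₀N²A/ℓ.
L = (4π×10⁻⁷)(4430)²(2.157×10^-3)/(0.318 m) = 0.1672 H.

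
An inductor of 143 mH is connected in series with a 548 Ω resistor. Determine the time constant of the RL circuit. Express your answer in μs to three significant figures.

τ = L/R = (0.143 H)/(548 Ω) = 2.609×10^-4 s.

τ ≈ 261 μs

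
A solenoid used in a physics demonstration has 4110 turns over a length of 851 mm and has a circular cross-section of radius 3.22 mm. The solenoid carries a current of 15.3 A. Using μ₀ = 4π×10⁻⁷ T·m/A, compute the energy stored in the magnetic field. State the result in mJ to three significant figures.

A = πr² = π(3.220×10^-3 m)² = 3.257×10^-5 m².
L = μ₀N²A/ℓ = (4π×10⁻⁷)(4110)²(3.257×10^-5)/(0.851) = 8.125×10^-4 H.
U = ½LI² = ½(8.125×10^-4)(15.3)² = 9.510×10^-2 J.

U ≈ 95.1 mJ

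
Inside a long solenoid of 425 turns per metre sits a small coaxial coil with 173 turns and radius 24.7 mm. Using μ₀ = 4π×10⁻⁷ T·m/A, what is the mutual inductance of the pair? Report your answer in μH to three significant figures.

The outer solenoid produces a uniform field B₁ = μ₀n₁I₁ across the inner coil,
so the flux linkage is N₂Φ = N₂B₁A₂ = μ₀n₁N₂A₂·I₁, giving M = μ₀n₁N₂A₂.
A₂ = πr² = π(2.470×10^-2 m)² = 1.917×10^-3 m².
M = (4π×10⁻⁷)(425)(173)(1.917×10^-3) = 1.771×10^-4 H.

M ≈ 177 μH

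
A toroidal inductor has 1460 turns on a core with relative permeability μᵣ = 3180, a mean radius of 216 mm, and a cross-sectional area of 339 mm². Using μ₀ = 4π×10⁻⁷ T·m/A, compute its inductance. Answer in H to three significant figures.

L ≈ 2.13 H

For a thin toroid, L = μ₀μᵣN²A/(2πR).
L = (4π×10⁻⁷)(3180)(1460)²(3.390×10^-4) / (2π×0.216 m) = 2.128 H.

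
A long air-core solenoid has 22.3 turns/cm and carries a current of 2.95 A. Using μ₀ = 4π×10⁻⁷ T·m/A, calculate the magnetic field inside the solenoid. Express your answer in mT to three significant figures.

B ≈ 8.27 mT

Inside a long solenoid, B = μ₀nI.
B = (4π×10⁻⁷)(2.230×10^3 m⁻¹)(2.95 A) = 8.267×10^-3 T.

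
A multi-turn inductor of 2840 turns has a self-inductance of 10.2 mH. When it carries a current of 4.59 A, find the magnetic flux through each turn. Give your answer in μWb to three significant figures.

Φ_B ≈ 16.5 μWb

From L = NΦ_B/I, the flux per turn is Φ_B = LI/N.
Φ_B = (1.020×10^-2 H)(4.59 A)/2840 = 1.649×10^-5 Wb.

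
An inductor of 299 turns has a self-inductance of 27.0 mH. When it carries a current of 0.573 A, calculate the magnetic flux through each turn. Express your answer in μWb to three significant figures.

From L = NΦ_B/I, the flux per turn is Φ_B = LI/N.
Φ_B = (2.700×10^-2 H)(0.573 A)/299 = 5.174×10^-5 Wb.

Φ_B ≈ 51.7 μWb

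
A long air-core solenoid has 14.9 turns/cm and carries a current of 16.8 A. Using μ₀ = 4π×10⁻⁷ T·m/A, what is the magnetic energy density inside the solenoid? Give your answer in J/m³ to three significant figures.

u ≈ 394 J/m³

B = μ₀nI = (4π×10⁻⁷)(1.490×10^3)(16.8) = 3.146×10^-2 T.
u = B²/(2μ₀) = (3.146×10^-2)²/(2×4π×10⁻⁷) = 393.7 J/m³.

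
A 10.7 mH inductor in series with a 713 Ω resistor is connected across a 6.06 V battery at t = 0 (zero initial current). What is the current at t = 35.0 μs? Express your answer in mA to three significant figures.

τ = L/R = 1.070×10^-2/713 = 1.501×10^-5 s; final current I_∞ = ε/R = 6.06/713 = 8.499×10^-3 A.
I(t) = I_∞(1 − e^(−t/τ)) with t/τ = 2.332.
I = (8.499×10^-3)(1 − e^(−2.332)) = 7.674×10^-3 A.

I ≈ 7.67 mA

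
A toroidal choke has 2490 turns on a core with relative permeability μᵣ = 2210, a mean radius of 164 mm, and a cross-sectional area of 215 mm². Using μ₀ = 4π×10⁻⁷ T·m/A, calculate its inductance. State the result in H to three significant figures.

L ≈ 3.59 H

For a thin toroid, L = μ₀μᵣN²A/(2πR).
L = (4π×10⁻⁷)(2210)(2490)²(2.150×10^-4) / (2π×0.164 m) = 3.593 H.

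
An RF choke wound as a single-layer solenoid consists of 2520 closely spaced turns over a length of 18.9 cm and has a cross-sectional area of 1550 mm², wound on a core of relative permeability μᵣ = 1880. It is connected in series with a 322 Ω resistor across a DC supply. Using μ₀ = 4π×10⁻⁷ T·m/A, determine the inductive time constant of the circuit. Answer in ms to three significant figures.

A = 1550 mm² = 1.550×10^-3 m².
L = μ₀μᵣN²A/ℓ = (4π×10⁻⁷)(1880)(2520)²(1.550×10^-3)/(0.189) = 123 H.
τ = L/R = (123)/(322) = 0.3821 s.

τ ≈ 382 ms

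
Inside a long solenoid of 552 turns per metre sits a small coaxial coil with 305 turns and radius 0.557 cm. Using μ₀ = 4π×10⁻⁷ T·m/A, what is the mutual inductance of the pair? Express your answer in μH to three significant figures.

The outer solenoid produces a uniform field B₁ = μ₀n₁I₁ across the inner coil,
so the flux linkage is N₂Φ = N₂B₁A₂ = μ₀n₁N₂A₂·I₁, giving M = μ₀n₁N₂A₂.
A₂ = πr² = π(5.570×10^-3 m)² = 9.747×10^-5 m².
M = (4π×10⁻⁷)(552)(305)(9.747×10^-5) = 2.062×10^-5 H.

M ≈ 20.6 μH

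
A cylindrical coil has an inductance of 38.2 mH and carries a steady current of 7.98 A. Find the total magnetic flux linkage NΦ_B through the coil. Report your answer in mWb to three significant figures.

NΦ_B ≈ 305 mWb

From L = NΦ_B/I, the flux linkage is NΦ_B = LI.
NΦ_B = (3.820×10^-2 H)(7.98 A) = 0.3048 Wb.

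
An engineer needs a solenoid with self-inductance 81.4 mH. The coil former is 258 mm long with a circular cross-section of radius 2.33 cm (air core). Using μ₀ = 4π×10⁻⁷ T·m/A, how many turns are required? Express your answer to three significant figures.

N ≈ 3130 turns

A = πr² = π(2.330×10^-2 m)² = 1.706×10^-3 m².
From L = μ₀N²A/ℓ, N = √(Lℓ / (μ₀A)).
N = √[(8.140×10^-2)(0.258) / ((4π×10⁻⁷)×1.706×10^-3)] = √(9.799×10^6) ≈ 3130.3.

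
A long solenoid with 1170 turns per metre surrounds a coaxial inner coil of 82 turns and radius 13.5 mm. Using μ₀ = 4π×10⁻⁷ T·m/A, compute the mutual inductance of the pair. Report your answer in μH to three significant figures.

M ≈ 69.0 μH

The outer solenoid produces a uniform field B₁ = μ₀n₁I₁ across the inner coil,
so the flux linkage is N₂Φ = N₂B₁A₂ = μ₀n₁N₂A₂·I₁, giving M = μ₀n₁N₂A₂.
A₂ = πr² = π(1.350×10^-2 m)² = 5.726×10^-4 m².
M = (4π×10⁻⁷)(1170)(82)(5.726×10^-4) = 6.903×10^-5 H.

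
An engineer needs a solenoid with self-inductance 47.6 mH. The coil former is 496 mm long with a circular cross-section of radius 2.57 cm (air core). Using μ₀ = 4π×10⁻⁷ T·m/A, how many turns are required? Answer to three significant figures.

A = πr² = π(2.570×10^-2 m)² = 2.07499×10^-3 m².
From L = μ₀N²A/ℓ, N = √(Lℓ / (μ₀A)).
N = √[(4.760×10^-2)(0.496) / ((4π×10⁻⁷)×2.07499×10^-3)] = √(9.054×10^6) ≈ 3009.1.

N ≈ 3010 turns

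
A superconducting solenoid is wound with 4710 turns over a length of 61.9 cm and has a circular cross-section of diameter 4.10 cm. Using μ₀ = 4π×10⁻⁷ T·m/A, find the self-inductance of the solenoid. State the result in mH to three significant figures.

L ≈ 59.5 mH

A = π(d/2)² = π(2.050×10^-2 m)² = 1.320×10^-3 m².
For a long solenoid, L = μ₀N²A/ℓ.
L = (4π×10⁻⁷)(4710)²(1.320×10^-3)/(0.619 m) = 5.946×10^-2 H.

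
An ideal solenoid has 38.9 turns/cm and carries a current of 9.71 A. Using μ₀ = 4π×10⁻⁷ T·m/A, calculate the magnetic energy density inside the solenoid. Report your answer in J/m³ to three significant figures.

B = μ₀nI = (4π×10⁻⁷)(3.890×10^3)(9.71) = 4.747×10^-2 T.
u = B²/(2μ₀) = (4.747×10^-2)²/(2×4π×10⁻⁷) = 896.4 J/m³.

u ≈ 896 J/m³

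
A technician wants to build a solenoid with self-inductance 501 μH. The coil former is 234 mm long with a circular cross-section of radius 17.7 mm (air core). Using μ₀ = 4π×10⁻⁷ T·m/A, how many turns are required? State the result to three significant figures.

A = πr² = π(1.770×10^-2 m)² = 9.842×10^-4 m².
From L = μ₀N²A/ℓ, N = √(Lℓ / (μ₀A)).
N = √[(5.010×10^-4)(0.234) / ((4π×10⁻⁷)×9.842×10^-4)] = √(9.479×10^4) ≈ 307.9.

N ≈ 308 turns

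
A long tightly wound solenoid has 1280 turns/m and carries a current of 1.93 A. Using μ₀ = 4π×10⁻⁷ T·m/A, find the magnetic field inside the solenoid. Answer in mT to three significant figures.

B ≈ 3.10 mT

Inside a long solenoid, B = μ₀nI.
B = (4π×10⁻⁷)(1.280×10^3 m⁻¹)(1.93 A) = 3.104×10^-3 T.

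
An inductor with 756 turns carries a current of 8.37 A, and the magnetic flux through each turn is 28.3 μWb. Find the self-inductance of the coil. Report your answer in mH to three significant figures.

Self-inductance is defined by L = NΦ_B/I (flux linkage over current).
L = (756)(2.830×10^-5 Wb)/(8.37 A) = 2.556×10^-3 H.

L ≈ 2.56 mH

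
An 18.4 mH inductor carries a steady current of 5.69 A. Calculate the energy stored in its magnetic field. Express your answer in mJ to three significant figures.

U ≈ 298 mJ

Stored magnetic energy: U = ½LI².
U = ½(1.840×10^-2 H)(5.69 A)² = 0.2979 J.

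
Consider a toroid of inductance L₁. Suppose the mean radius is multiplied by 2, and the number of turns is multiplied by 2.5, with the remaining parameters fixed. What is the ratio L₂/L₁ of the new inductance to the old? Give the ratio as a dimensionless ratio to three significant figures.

For a toroid, L ∝ μᵣN²A/R.
L₂/L₁ = (2)^-1 × (2.5)^2 = 3.13.

L₂/L₁ = 3.13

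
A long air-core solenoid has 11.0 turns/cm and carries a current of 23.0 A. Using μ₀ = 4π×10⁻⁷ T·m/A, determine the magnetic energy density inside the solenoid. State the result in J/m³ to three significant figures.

u ≈ 402 J/m³

B = μ₀nI = (4π×10⁻⁷)(1.100×10^3)(23.0) = 3.179×10^-2 T.
u = B²/(2μ₀) = (3.179×10^-2)²/(2×4π×10⁻⁷) = 402.2 J/m³.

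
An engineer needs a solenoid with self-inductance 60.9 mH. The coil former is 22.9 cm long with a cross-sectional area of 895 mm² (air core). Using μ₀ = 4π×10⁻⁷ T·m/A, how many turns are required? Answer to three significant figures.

N ≈ 3520 turns

A = 895 mm² = 8.950×10^-4 m².
From L = μ₀N²A/ℓ, N = √(Lℓ / (μ₀A)).
N = √[(6.090×10^-2)(0.229) / ((4π×10⁻⁷)×8.950×10^-4)] = √(1.240×10^7) ≈ 3521.4.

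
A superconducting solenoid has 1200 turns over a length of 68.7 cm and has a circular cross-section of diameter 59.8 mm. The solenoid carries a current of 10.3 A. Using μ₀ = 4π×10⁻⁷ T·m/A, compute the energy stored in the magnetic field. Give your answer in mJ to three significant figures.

U ≈ 392 mJ

A = π(d/2)² = π(2.990×10^-2 m)² = 2.809×10^-3 m².
L = μ₀N²A/ℓ = (4π×10⁻⁷)(1200)²(2.809×10^-3)/(0.687) = 7.398×10^-3 H.
U = ½LI² = ½(7.398×10^-3)(10.3)² = 0.3924 J.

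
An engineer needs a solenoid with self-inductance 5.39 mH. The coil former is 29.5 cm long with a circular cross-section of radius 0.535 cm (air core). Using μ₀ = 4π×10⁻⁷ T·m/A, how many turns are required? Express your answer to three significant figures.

A = πr² = π(5.350×10^-3 m)² = 8.992×10^-5 m².
From L = μ₀N²A/ℓ, N = √(Lℓ / (μ₀A)).
N = √[(5.390×10^-3)(0.295) / ((4π×10⁻⁷)×8.992×10^-5)] = √(1.407×10^7) ≈ 3751.2.

N ≈ 3750 turns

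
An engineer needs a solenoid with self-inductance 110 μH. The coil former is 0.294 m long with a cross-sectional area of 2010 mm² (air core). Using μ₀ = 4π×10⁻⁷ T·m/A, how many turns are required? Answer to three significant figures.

N ≈ 113 turns

A = 2010 mm² = 2.010×10^-3 m².
From L = μ₀N²A/ℓ, N = √(Lℓ / (μ₀A)).
N = √[(1.100×10^-4)(0.294) / ((4π×10⁻⁷)×2.010×10^-3)] = √(1.280×10^4) ≈ 113.2.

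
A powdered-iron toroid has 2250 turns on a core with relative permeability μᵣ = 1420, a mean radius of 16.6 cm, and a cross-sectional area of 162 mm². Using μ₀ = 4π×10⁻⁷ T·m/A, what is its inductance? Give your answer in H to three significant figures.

For a thin toroid, L = μ₀μᵣN²A/(2πR).
L = (4π×10⁻⁷)(1420)(2250)²(1.620×10^-4) / (2π×0.166 m) = 1.403 H.

L ≈ 1.40 H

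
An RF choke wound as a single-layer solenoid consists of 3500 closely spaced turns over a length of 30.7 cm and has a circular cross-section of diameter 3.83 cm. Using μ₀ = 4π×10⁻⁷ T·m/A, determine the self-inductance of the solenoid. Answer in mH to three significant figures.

A = π(d/2)² = π(1.915×10^-2 m)² = 1.152×10^-3 m².
For a long solenoid, L = μ₀N²A/ℓ.
L = (4π×10⁻⁷)(3500)²(1.152×10^-3)/(0.307 m) = 5.777×10^-2 H.

L ≈ 57.8 mH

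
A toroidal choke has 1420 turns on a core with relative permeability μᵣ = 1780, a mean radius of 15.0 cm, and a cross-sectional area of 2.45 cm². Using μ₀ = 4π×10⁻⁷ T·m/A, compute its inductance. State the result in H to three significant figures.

For a thin toroid, L = μ₀μᵣN²A/(2πR).
L = (4π×10⁻⁷)(1780)(1420)²(2.450×10^-4) / (2π×0.15 m) = 1.172 H.

L ≈ 1.17 H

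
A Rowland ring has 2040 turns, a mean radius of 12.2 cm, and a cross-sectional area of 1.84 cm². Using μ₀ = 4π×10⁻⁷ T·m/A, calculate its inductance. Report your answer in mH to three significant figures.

L ≈ 1.26 mH

For a thin toroid, L = μ₀N²A/(2πR).
L = (4π×10⁻⁷)(2040)²(1.840×10^-4) / (2π×0.122 m) = 1.255×10^-3 H.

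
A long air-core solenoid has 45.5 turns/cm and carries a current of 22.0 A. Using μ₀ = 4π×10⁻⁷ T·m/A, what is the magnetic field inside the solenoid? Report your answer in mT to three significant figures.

B ≈ 126 mT

Inside a long solenoid, B = μ₀nI.
B = (4π×10⁻⁷)(4.550×10^3 m⁻¹)(22.0 A) = 0.1258 T.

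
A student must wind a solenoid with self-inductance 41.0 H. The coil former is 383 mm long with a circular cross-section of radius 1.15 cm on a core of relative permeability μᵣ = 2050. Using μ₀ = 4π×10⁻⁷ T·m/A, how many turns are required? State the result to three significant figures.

A = πr² = π(1.150×10^-2 m)² = 4.1548×10^-4 m².
From L = μ₀μᵣN²A/ℓ, N = √(Lℓ / (μ₀μᵣA)).
N = √[(41)(0.383) / ((4π×10⁻⁷)(2050)×4.1548×10^-4)] = √(1.467×10^7) ≈ 3830.3.

N ≈ 3830 turns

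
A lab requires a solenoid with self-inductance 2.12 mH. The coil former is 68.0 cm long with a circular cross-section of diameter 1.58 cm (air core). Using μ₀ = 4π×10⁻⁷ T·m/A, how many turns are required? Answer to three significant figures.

A = π(d/2)² = π(7.900×10^-3 m)² = 1.961×10^-4 m².
From L = μ₀N²A/ℓ, N = √(Lℓ / (μ₀A)).
N = √[(2.120×10^-3)(0.68) / ((4π×10⁻⁷)×1.961×10^-4)] = √(5.851×10^6) ≈ 2418.9.

N ≈ 2420 turns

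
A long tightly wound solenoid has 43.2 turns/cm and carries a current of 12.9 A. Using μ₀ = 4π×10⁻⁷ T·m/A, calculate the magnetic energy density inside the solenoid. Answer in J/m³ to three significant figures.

u ≈ 1950 J/m³

B = μ₀nI = (4π×10⁻⁷)(4.320×10^3)(12.9) = 7.003×10^-2 T.
u = B²/(2μ₀) = (7.003×10^-2)²/(2×4π×10⁻⁷) = 1.951×10^3 J/m³.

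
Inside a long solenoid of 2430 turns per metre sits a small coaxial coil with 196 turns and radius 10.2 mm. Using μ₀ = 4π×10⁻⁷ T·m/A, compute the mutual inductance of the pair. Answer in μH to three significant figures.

M ≈ 196 μH

The outer solenoid produces a uniform field B₁ = μ₀n₁I₁ across the inner coil,
so the flux linkage is N₂Φ = N₂B₁A₂ = μ₀n₁N₂A₂·I₁, giving M = μ₀n₁N₂A₂.
A₂ = πr² = π(1.020×10^-2 m)² = 3.269×10^-4 m².
M = (4π×10⁻⁷)(2430)(196)(3.269×10^-4) = 1.956×10^-4 H.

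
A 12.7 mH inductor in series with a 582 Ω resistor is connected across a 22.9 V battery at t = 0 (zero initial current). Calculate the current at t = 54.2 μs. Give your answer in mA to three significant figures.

I ≈ 36.1 mA

τ = L/R = 1.270×10^-2/582 = 2.182×10^-5 s; final current I_∞ = ε/R = 22.9/582 = 3.9347×10^-2 A.
I(t) = I_∞(1 − e^(−t/τ)) with t/τ = 2.484.
I = (3.9347×10^-2)(1 − e^(−2.484)) = 3.606×10^-2 A.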